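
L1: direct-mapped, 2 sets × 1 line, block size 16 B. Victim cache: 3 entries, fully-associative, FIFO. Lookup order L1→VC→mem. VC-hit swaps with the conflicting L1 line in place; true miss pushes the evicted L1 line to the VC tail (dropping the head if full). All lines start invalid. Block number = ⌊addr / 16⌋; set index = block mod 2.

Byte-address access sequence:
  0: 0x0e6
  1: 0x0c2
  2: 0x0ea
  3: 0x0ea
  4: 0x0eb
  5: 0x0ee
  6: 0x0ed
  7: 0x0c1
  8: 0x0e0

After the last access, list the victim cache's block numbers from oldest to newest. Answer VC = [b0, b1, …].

  [0] addr=0xe6 blk=14 s=0: MISS | VC []
  [1] addr=0xc2 blk=12 s=0: MISS | VC [14]
  [2] addr=0xea blk=14 s=0: VC-HIT | VC [12]
  [3] addr=0xea blk=14 s=0: L1-HIT | VC [12]
  [4] addr=0xeb blk=14 s=0: L1-HIT | VC [12]
  [5] addr=0xee blk=14 s=0: L1-HIT | VC [12]
  [6] addr=0xed blk=14 s=0: L1-HIT | VC [12]
  [7] addr=0xc1 blk=12 s=0: VC-HIT | VC [14]
  [8] addr=0xe0 blk=14 s=0: VC-HIT | VC [12]

VC = [12]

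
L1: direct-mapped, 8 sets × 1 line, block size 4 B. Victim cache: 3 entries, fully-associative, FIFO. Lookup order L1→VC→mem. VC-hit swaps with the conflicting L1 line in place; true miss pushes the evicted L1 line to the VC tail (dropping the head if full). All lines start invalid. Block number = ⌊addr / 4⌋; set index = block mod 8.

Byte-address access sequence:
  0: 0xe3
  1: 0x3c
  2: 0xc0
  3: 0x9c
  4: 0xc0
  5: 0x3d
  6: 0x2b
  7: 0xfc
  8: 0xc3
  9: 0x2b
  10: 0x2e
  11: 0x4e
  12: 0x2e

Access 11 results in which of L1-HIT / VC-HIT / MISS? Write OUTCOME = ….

OUTCOME = MISS

#0 0xe3→b56/s0 MISS; vc=[]
#1 0x3c→b15/s7 MISS; vc=[]
#2 0xc0→b48/s0 MISS; vc=[56]
#3 0x9c→b39/s7 MISS; vc=[56,15]
#4 0xc0→b48/s0 L1-HIT; vc=[56,15]
#5 0x3d→b15/s7 VC-HIT; vc=[56,39]
#6 0x2b→b10/s2 MISS; vc=[56,39]
#7 0xfc→b63/s7 MISS; vc=[56,39,15]
#8 0xc3→b48/s0 L1-HIT; vc=[56,39,15]
#9 0x2b→b10/s2 L1-HIT; vc=[56,39,15]
#10 0x2e→b11/s3 MISS; vc=[56,39,15]
#11 0x4e→b19/s3 MISS; vc=[39,15,11]
#12 0x2e→b11/s3 VC-HIT; vc=[39,15,19]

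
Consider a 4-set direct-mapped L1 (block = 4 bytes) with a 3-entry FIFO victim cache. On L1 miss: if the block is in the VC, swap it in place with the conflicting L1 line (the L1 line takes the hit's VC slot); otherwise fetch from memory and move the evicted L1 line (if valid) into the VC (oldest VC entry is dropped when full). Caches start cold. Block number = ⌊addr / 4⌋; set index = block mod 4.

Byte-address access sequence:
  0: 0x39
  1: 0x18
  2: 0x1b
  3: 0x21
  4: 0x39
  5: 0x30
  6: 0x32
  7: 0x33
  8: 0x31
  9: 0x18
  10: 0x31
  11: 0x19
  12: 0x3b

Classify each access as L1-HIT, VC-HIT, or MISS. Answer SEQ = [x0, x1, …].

SEQ = [MISS, MISS, L1-HIT, MISS, VC-HIT, MISS, L1-HIT, L1-HIT, L1-HIT, VC-HIT, L1-HIT, L1-HIT, VC-HIT]

0: 0x39 (blk 14, set 2) → MISS  vc=[]
1: 0x18 (blk 6, set 2) → MISS  vc=[14]
2: 0x1b (blk 6, set 2) → L1-HIT  vc=[14]
3: 0x21 (blk 8, set 0) → MISS  vc=[14]
4: 0x39 (blk 14, set 2) → VC-HIT  vc=[6]
5: 0x30 (blk 12, set 0) → MISS  vc=[6, 8]
6: 0x32 (blk 12, set 0) → L1-HIT  vc=[6, 8]
7: 0x33 (blk 12, set 0) → L1-HIT  vc=[6, 8]
8: 0x31 (blk 12, set 0) → L1-HIT  vc=[6, 8]
9: 0x18 (blk 6, set 2) → VC-HIT  vc=[14, 8]
10: 0x31 (blk 12, set 0) → L1-HIT  vc=[14, 8]
11: 0x19 (blk 6, set 2) → L1-HIT  vc=[14, 8]
12: 0x3b (blk 14, set 2) → VC-HIT  vc=[6, 8]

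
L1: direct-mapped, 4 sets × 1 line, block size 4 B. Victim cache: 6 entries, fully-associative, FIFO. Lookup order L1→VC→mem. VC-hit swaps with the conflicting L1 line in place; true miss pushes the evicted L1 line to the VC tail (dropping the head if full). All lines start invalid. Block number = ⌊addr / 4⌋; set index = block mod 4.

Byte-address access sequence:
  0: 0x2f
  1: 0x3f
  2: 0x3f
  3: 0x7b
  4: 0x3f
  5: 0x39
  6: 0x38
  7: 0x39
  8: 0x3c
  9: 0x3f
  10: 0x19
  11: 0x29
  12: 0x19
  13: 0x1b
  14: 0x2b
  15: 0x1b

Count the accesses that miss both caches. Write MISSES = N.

0: 0x2f (blk 11, set 3) → MISS  vc=[]
1: 0x3f (blk 15, set 3) → MISS  vc=[11]
2: 0x3f (blk 15, set 3) → L1-HIT  vc=[11]
3: 0x7b (blk 30, set 2) → MISS  vc=[11]
4: 0x3f (blk 15, set 3) → L1-HIT  vc=[11]
5: 0x39 (blk 14, set 2) → MISS  vc=[11, 30]
6: 0x38 (blk 14, set 2) → L1-HIT  vc=[11, 30]
7: 0x39 (blk 14, set 2) → L1-HIT  vc=[11, 30]
8: 0x3c (blk 15, set 3) → L1-HIT  vc=[11, 30]
9: 0x3f (blk 15, set 3) → L1-HIT  vc=[11, 30]
10: 0x19 (blk 6, set 2) → MISS  vc=[11, 30, 14]
11: 0x29 (blk 10, set 2) → MISS  vc=[11, 30, 14, 6]
12: 0x19 (blk 6, set 2) → VC-HIT  vc=[11, 30, 14, 10]
13: 0x1b (blk 6, set 2) → L1-HIT  vc=[11, 30, 14, 10]
14: 0x2b (blk 10, set 2) → VC-HIT  vc=[11, 30, 14, 6]
15: 0x1b (blk 6, set 2) → VC-HIT  vc=[11, 30, 14, 10]

MISSES = 6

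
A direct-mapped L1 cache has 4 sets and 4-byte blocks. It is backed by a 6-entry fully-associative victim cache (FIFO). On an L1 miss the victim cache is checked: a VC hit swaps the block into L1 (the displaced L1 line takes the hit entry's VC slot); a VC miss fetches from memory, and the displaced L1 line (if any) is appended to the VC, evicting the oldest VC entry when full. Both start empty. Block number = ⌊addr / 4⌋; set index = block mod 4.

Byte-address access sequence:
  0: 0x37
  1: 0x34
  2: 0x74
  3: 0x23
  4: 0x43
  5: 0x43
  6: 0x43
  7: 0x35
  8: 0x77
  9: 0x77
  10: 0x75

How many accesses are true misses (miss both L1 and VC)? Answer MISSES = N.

MISSES = 4

#0 0x37→b13/s1 MISS; vc=[]
#1 0x34→b13/s1 L1-HIT; vc=[]
#2 0x74→b29/s1 MISS; vc=[13]
#3 0x23→b8/s0 MISS; vc=[13]
#4 0x43→b16/s0 MISS; vc=[13,8]
#5 0x43→b16/s0 L1-HIT; vc=[13,8]
#6 0x43→b16/s0 L1-HIT; vc=[13,8]
#7 0x35→b13/s1 VC-HIT; vc=[29,8]
#8 0x77→b29/s1 VC-HIT; vc=[13,8]
#9 0x77→b29/s1 L1-HIT; vc=[13,8]
#10 0x75→b29/s1 L1-HIT; vc=[13,8]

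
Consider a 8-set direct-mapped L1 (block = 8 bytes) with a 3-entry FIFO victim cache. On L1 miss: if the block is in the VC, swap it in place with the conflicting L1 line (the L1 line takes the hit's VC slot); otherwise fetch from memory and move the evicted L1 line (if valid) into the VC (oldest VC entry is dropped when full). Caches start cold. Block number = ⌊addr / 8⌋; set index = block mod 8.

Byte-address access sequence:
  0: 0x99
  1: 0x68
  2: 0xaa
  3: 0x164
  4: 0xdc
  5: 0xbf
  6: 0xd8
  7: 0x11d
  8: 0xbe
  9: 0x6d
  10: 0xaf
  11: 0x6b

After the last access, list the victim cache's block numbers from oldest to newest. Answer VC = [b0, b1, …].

  [0] addr=0x99 blk=19 s=3: MISS | VC []
  [1] addr=0x68 blk=13 s=5: MISS | VC []
  [2] addr=0xaa blk=21 s=5: MISS | VC [13]
  [3] addr=0x164 blk=44 s=4: MISS | VC [13]
  [4] addr=0xdc blk=27 s=3: MISS | VC [13, 19]
  [5] addr=0xbf blk=23 s=7: MISS | VC [13, 19]
  [6] addr=0xd8 blk=27 s=3: L1-HIT | VC [13, 19]
  [7] addr=0x11d blk=35 s=3: MISS | VC [13, 19, 27]
  [8] addr=0xbe blk=23 s=7: L1-HIT | VC [13, 19, 27]
  [9] addr=0x6d blk=13 s=5: VC-HIT | VC [21, 19, 27]
  [10] addr=0xaf blk=21 s=5: VC-HIT | VC [13, 19, 27]
  [11] addr=0x6b blk=13 s=5: VC-HIT | VC [21, 19, 27]

VC = [21, 19, 27]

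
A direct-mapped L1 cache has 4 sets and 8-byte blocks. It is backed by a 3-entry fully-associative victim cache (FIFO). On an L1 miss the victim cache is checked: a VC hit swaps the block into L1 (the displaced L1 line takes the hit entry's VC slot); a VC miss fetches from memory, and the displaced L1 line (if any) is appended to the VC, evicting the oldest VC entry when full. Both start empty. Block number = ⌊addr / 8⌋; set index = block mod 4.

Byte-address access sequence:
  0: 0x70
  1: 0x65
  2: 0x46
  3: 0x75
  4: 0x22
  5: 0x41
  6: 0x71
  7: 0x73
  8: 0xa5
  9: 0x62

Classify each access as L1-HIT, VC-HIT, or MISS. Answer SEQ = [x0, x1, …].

  [0] addr=0x70 blk=14 s=2: MISS | VC []
  [1] addr=0x65 blk=12 s=0: MISS | VC []
  [2] addr=0x46 blk=8 s=0: MISS | VC [12]
  [3] addr=0x75 blk=14 s=2: L1-HIT | VC [12]
  [4] addr=0x22 blk=4 s=0: MISS | VC [12, 8]
  [5] addr=0x41 blk=8 s=0: VC-HIT | VC [12, 4]
  [6] addr=0x71 blk=14 s=2: L1-HIT | VC [12, 4]
  [7] addr=0x73 blk=14 s=2: L1-HIT | VC [12, 4]
  [8] addr=0xa5 blk=20 s=0: MISS | VC [12, 4, 8]
  [9] addr=0x62 blk=12 s=0: VC-HIT | VC [20, 4, 8]

SEQ = [MISS, MISS, MISS, L1-HIT, MISS, VC-HIT, L1-HIT, L1-HIT, MISS, VC-HIT]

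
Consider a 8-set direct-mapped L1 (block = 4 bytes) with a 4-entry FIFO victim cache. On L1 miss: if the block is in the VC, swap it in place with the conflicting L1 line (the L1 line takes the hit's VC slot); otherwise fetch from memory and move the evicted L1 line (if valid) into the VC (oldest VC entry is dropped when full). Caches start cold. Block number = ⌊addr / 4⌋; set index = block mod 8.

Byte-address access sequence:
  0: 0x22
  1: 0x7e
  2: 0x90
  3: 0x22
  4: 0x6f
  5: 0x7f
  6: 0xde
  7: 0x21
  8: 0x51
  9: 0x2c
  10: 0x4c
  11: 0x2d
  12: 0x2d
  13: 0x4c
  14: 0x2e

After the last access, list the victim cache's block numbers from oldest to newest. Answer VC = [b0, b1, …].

VC = [31, 36, 27, 19]

  [0] addr=0x22 blk=8 s=0: MISS | VC []
  [1] addr=0x7e blk=31 s=7: MISS | VC []
  [2] addr=0x90 blk=36 s=4: MISS | VC []
  [3] addr=0x22 blk=8 s=0: L1-HIT | VC []
  [4] addr=0x6f blk=27 s=3: MISS | VC []
  [5] addr=0x7f blk=31 s=7: L1-HIT | VC []
  [6] addr=0xde blk=55 s=7: MISS | VC [31]
  [7] addr=0x21 blk=8 s=0: L1-HIT | VC [31]
  [8] addr=0x51 blk=20 s=4: MISS | VC [31, 36]
  [9] addr=0x2c blk=11 s=3: MISS | VC [31, 36, 27]
  [10] addr=0x4c blk=19 s=3: MISS | VC [31, 36, 27, 11]
  [11] addr=0x2d blk=11 s=3: VC-HIT | VC [31, 36, 27, 19]
  [12] addr=0x2d blk=11 s=3: L1-HIT | VC [31, 36, 27, 19]
  [13] addr=0x4c blk=19 s=3: VC-HIT | VC [31, 36, 27, 11]
  [14] addr=0x2e blk=11 s=3: VC-HIT | VC [31, 36, 27, 19]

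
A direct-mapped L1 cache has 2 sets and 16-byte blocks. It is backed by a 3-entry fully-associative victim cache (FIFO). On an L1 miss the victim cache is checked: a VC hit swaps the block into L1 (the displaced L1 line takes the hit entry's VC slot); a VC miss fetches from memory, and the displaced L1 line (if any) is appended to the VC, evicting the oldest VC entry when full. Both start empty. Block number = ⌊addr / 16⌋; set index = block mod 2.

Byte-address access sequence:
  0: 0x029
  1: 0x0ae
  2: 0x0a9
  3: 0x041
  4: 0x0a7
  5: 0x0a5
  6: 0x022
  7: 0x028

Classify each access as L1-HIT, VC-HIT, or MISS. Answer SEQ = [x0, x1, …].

SEQ = [MISS, MISS, L1-HIT, MISS, VC-HIT, L1-HIT, VC-HIT, L1-HIT]

  [0] addr=0x29 blk=2 s=0: MISS | VC []
  [1] addr=0xae blk=10 s=0: MISS | VC [2]
  [2] addr=0xa9 blk=10 s=0: L1-HIT | VC [2]
  [3] addr=0x41 blk=4 s=0: MISS | VC [2, 10]
  [4] addr=0xa7 blk=10 s=0: VC-HIT | VC [2, 4]
  [5] addr=0xa5 blk=10 s=0: L1-HIT | VC [2, 4]
  [6] addr=0x22 blk=2 s=0: VC-HIT | VC [10, 4]
  [7] addr=0x28 blk=2 s=0: L1-HIT | VC [10, 4]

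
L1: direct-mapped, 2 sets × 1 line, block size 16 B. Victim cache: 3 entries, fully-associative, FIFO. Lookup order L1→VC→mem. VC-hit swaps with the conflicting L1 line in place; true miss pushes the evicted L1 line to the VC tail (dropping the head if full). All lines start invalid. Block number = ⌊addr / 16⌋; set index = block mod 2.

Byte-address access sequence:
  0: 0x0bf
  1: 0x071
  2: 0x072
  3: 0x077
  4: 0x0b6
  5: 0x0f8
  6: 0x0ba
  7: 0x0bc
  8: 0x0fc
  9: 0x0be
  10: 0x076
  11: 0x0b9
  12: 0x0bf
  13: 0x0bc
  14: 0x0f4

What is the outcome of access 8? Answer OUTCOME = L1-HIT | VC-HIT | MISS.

#0 0xbf→b11/s1 MISS; vc=[]
#1 0x71→b7/s1 MISS; vc=[11]
#2 0x72→b7/s1 L1-HIT; vc=[11]
#3 0x77→b7/s1 L1-HIT; vc=[11]
#4 0xb6→b11/s1 VC-HIT; vc=[7]
#5 0xf8→b15/s1 MISS; vc=[7,11]
#6 0xba→b11/s1 VC-HIT; vc=[7,15]
#7 0xbc→b11/s1 L1-HIT; vc=[7,15]
#8 0xfc→b15/s1 VC-HIT; vc=[7,11]
#9 0xbe→b11/s1 VC-HIT; vc=[7,15]
#10 0x76→b7/s1 VC-HIT; vc=[11,15]
#11 0xb9→b11/s1 VC-HIT; vc=[7,15]
#12 0xbf→b11/s1 L1-HIT; vc=[7,15]
#13 0xbc→b11/s1 L1-HIT; vc=[7,15]
#14 0xf4→b15/s1 VC-HIT; vc=[7,11]

OUTCOME = VC-HIT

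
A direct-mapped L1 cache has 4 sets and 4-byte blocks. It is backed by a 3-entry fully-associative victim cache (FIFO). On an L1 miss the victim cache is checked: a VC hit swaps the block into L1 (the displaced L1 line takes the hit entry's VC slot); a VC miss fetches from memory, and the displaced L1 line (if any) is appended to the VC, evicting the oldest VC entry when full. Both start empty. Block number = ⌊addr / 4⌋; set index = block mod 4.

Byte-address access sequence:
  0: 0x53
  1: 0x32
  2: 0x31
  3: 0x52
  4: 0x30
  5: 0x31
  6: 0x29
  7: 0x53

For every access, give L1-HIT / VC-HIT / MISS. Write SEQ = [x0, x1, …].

0: 0x53 (blk 20, set 0) → MISS  vc=[]
1: 0x32 (blk 12, set 0) → MISS  vc=[20]
2: 0x31 (blk 12, set 0) → L1-HIT  vc=[20]
3: 0x52 (blk 20, set 0) → VC-HIT  vc=[12]
4: 0x30 (blk 12, set 0) → VC-HIT  vc=[20]
5: 0x31 (blk 12, set 0) → L1-HIT  vc=[20]
6: 0x29 (blk 10, set 2) → MISS  vc=[20]
7: 0x53 (blk 20, set 0) → VC-HIT  vc=[12]

SEQ = [MISS, MISS, L1-HIT, VC-HIT, VC-HIT, L1-HIT, MISS, VC-HIT]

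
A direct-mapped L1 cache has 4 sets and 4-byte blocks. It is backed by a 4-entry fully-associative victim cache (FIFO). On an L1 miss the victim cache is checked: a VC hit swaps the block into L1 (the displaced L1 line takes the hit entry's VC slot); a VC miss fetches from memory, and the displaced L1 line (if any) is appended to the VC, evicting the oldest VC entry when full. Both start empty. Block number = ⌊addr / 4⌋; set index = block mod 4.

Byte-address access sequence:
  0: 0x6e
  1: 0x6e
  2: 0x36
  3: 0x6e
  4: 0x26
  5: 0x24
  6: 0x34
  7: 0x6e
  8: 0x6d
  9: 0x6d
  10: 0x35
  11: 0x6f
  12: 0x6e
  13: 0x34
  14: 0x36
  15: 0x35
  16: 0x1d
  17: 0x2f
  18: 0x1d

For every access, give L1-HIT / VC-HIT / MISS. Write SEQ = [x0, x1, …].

  [0] addr=0x6e blk=27 s=3: MISS | VC []
  [1] addr=0x6e blk=27 s=3: L1-HIT | VC []
  [2] addr=0x36 blk=13 s=1: MISS | VC []
  [3] addr=0x6e blk=27 s=3: L1-HIT | VC []
  [4] addr=0x26 blk=9 s=1: MISS | VC [13]
  [5] addr=0x24 blk=9 s=1: L1-HIT | VC [13]
  [6] addr=0x34 blk=13 s=1: VC-HIT | VC [9]
  [7] addr=0x6e blk=27 s=3: L1-HIT | VC [9]
  [8] addr=0x6d blk=27 s=3: L1-HIT | VC [9]
  [9] addr=0x6d blk=27 s=3: L1-HIT | VC [9]
  [10] addr=0x35 blk=13 s=1: L1-HIT | VC [9]
  [11] addr=0x6f blk=27 s=3: L1-HIT | VC [9]
  [12] addr=0x6e blk=27 s=3: L1-HIT | VC [9]
  [13] addr=0x34 blk=13 s=1: L1-HIT | VC [9]
  [14] addr=0x36 blk=13 s=1: L1-HIT | VC [9]
  [15] addr=0x35 blk=13 s=1: L1-HIT | VC [9]
  [16] addr=0x1d blk=7 s=3: MISS | VC [9, 27]
  [17] addr=0x2f blk=11 s=3: MISS | VC [9, 27, 7]
  [18] addr=0x1d blk=7 s=3: VC-HIT | VC [9, 27, 11]

SEQ = [MISS, L1-HIT, MISS, L1-HIT, MISS, L1-HIT, VC-HIT, L1-HIT, L1-HIT, L1-HIT, L1-HIT, L1-HIT, L1-HIT, L1-HIT, L1-HIT, L1-HIT, MISS, MISS, VC-HIT]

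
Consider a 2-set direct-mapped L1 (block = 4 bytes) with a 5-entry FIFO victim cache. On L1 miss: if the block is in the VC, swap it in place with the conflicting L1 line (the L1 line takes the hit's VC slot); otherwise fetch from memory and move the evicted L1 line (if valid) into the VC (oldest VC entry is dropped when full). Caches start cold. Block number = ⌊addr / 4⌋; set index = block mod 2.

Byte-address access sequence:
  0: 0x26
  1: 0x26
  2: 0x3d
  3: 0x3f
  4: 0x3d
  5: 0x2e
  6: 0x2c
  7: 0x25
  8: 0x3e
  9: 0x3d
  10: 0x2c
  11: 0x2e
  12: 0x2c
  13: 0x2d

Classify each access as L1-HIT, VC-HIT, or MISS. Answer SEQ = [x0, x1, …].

  [0] addr=0x26 blk=9 s=1: MISS | VC []
  [1] addr=0x26 blk=9 s=1: L1-HIT | VC []
  [2] addr=0x3d blk=15 s=1: MISS | VC [9]
  [3] addr=0x3f blk=15 s=1: L1-HIT | VC [9]
  [4] addr=0x3d blk=15 s=1: L1-HIT | VC [9]
  [5] addr=0x2e blk=11 s=1: MISS | VC [9, 15]
  [6] addr=0x2c blk=11 s=1: L1-HIT | VC [9, 15]
  [7] addr=0x25 blk=9 s=1: VC-HIT | VC [11, 15]
  [8] addr=0x3e blk=15 s=1: VC-HIT | VC [11, 9]
  [9] addr=0x3d blk=15 s=1: L1-HIT | VC [11, 9]
  [10] addr=0x2c blk=11 s=1: VC-HIT | VC [15, 9]
  [11] addr=0x2e blk=11 s=1: L1-HIT | VC [15, 9]
  [12] addr=0x2c blk=11 s=1: L1-HIT | VC [15, 9]
  [13] addr=0x2d blk=11 s=1: L1-HIT | VC [15, 9]

SEQ = [MISS, L1-HIT, MISS, L1-HIT, L1-HIT, MISS, L1-HIT, VC-HIT, VC-HIT, L1-HIT, VC-HIT, L1-HIT, L1-HIT, L1-HIT]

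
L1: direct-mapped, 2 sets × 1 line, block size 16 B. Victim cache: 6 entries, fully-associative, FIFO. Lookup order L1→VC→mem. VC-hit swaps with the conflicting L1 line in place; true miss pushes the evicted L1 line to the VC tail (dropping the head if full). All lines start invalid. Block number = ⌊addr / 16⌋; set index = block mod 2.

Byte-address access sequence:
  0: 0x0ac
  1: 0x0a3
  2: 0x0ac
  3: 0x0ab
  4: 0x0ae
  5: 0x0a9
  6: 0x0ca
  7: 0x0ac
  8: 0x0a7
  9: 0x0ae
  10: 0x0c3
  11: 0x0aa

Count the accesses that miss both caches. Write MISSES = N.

MISSES = 2

#0 0xac→b10/s0 MISS; vc=[]
#1 0xa3→b10/s0 L1-HIT; vc=[]
#2 0xac→b10/s0 L1-HIT; vc=[]
#3 0xab→b10/s0 L1-HIT; vc=[]
#4 0xae→b10/s0 L1-HIT; vc=[]
#5 0xa9→b10/s0 L1-HIT; vc=[]
#6 0xca→b12/s0 MISS; vc=[10]
#7 0xac→b10/s0 VC-HIT; vc=[12]
#8 0xa7→b10/s0 L1-HIT; vc=[12]
#9 0xae→b10/s0 L1-HIT; vc=[12]
#10 0xc3→b12/s0 VC-HIT; vc=[10]
#11 0xaa→b10/s0 VC-HIT; vc=[12]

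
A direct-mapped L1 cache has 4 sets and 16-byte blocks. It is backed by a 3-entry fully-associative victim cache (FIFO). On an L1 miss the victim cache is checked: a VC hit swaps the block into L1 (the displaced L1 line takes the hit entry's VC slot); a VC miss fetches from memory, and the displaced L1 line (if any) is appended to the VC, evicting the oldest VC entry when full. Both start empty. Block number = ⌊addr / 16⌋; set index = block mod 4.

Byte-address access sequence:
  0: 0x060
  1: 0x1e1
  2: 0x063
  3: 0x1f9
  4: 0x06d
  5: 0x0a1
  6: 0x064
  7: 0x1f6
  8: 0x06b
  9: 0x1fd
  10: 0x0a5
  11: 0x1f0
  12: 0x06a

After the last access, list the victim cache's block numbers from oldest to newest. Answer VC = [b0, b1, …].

  [0] addr=0x60 blk=6 s=2: MISS | VC []
  [1] addr=0x1e1 blk=30 s=2: MISS | VC [6]
  [2] addr=0x63 blk=6 s=2: VC-HIT | VC [30]
  [3] addr=0x1f9 blk=31 s=3: MISS | VC [30]
  [4] addr=0x6d blk=6 s=2: L1-HIT | VC [30]
  [5] addr=0xa1 blk=10 s=2: MISS | VC [30, 6]
  [6] addr=0x64 blk=6 s=2: VC-HIT | VC [30, 10]
  [7] addr=0x1f6 blk=31 s=3: L1-HIT | VC [30, 10]
  [8] addr=0x6b blk=6 s=2: L1-HIT | VC [30, 10]
  [9] addr=0x1fd blk=31 s=3: L1-HIT | VC [30, 10]
  [10] addr=0xa5 blk=10 s=2: VC-HIT | VC [30, 6]
  [11] addr=0x1f0 blk=31 s=3: L1-HIT | VC [30, 6]
  [12] addr=0x6a blk=6 s=2: VC-HIT | VC [30, 10]

VC = [30, 10]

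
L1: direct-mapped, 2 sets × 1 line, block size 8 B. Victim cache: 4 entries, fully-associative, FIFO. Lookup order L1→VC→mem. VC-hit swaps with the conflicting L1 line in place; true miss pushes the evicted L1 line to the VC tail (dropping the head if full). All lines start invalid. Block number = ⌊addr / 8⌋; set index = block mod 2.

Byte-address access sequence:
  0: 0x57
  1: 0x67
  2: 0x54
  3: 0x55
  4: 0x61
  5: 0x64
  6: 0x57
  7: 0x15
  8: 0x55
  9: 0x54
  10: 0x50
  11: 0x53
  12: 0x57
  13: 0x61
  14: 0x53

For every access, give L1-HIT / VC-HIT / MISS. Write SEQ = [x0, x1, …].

#0 0x57→b10/s0 MISS; vc=[]
#1 0x67→b12/s0 MISS; vc=[10]
#2 0x54→b10/s0 VC-HIT; vc=[12]
#3 0x55→b10/s0 L1-HIT; vc=[12]
#4 0x61→b12/s0 VC-HIT; vc=[10]
#5 0x64→b12/s0 L1-HIT; vc=[10]
#6 0x57→b10/s0 VC-HIT; vc=[12]
#7 0x15→b2/s0 MISS; vc=[12,10]
#8 0x55→b10/s0 VC-HIT; vc=[12,2]
#9 0x54→b10/s0 L1-HIT; vc=[12,2]
#10 0x50→b10/s0 L1-HIT; vc=[12,2]
#11 0x53→b10/s0 L1-HIT; vc=[12,2]
#12 0x57→b10/s0 L1-HIT; vc=[12,2]
#13 0x61→b12/s0 VC-HIT; vc=[10,2]
#14 0x53→b10/s0 VC-HIT; vc=[12,2]

SEQ = [MISS, MISS, VC-HIT, L1-HIT, VC-HIT, L1-HIT, VC-HIT, MISS, VC-HIT, L1-HIT, L1-HIT, L1-HIT, L1-HIT, VC-HIT, VC-HIT]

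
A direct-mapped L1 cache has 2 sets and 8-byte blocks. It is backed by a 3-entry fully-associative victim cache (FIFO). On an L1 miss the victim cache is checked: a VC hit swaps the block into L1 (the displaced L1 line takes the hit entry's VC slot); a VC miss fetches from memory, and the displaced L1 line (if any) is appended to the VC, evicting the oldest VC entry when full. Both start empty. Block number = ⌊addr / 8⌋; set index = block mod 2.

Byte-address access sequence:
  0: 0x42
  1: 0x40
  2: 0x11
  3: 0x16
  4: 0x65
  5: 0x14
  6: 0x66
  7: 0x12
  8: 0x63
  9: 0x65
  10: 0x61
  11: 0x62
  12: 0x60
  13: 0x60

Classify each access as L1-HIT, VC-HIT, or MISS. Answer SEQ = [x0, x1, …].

SEQ = [MISS, L1-HIT, MISS, L1-HIT, MISS, VC-HIT, VC-HIT, VC-HIT, VC-HIT, L1-HIT, L1-HIT, L1-HIT, L1-HIT, L1-HIT]

0: 0x42 (blk 8, set 0) → MISS  vc=[]
1: 0x40 (blk 8, set 0) → L1-HIT  vc=[]
2: 0x11 (blk 2, set 0) → MISS  vc=[8]
3: 0x16 (blk 2, set 0) → L1-HIT  vc=[8]
4: 0x65 (blk 12, set 0) → MISS  vc=[8, 2]
5: 0x14 (blk 2, set 0) → VC-HIT  vc=[8, 12]
6: 0x66 (blk 12, set 0) → VC-HIT  vc=[8, 2]
7: 0x12 (blk 2, set 0) → VC-HIT  vc=[8, 12]
8: 0x63 (blk 12, set 0) → VC-HIT  vc=[8, 2]
9: 0x65 (blk 12, set 0) → L1-HIT  vc=[8, 2]
10: 0x61 (blk 12, set 0) → L1-HIT  vc=[8, 2]
11: 0x62 (blk 12, set 0) → L1-HIT  vc=[8, 2]
12: 0x60 (blk 12, set 0) → L1-HIT  vc=[8, 2]
13: 0x60 (blk 12, set 0) → L1-HIT  vc=[8, 2]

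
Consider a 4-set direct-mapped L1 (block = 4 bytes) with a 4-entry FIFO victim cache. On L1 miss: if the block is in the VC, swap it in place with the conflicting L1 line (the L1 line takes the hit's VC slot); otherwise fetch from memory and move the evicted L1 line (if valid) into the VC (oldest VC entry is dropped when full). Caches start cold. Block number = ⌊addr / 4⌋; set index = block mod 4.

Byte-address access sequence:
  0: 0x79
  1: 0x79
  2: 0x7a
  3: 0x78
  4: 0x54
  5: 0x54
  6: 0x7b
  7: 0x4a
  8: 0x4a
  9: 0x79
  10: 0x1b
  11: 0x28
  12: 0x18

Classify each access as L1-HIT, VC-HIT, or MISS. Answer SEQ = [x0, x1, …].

  [0] addr=0x79 blk=30 s=2: MISS | VC []
  [1] addr=0x79 blk=30 s=2: L1-HIT | VC []
  [2] addr=0x7a blk=30 s=2: L1-HIT | VC []
  [3] addr=0x78 blk=30 s=2: L1-HIT | VC []
  [4] addr=0x54 blk=21 s=1: MISS | VC []
  [5] addr=0x54 blk=21 s=1: L1-HIT | VC []
  [6] addr=0x7b blk=30 s=2: L1-HIT | VC []
  [7] addr=0x4a blk=18 s=2: MISS | VC [30]
  [8] addr=0x4a blk=18 s=2: L1-HIT | VC [30]
  [9] addr=0x79 blk=30 s=2: VC-HIT | VC [18]
  [10] addr=0x1b blk=6 s=2: MISS | VC [18, 30]
  [11] addr=0x28 blk=10 s=2: MISS | VC [18, 30, 6]
  [12] addr=0x18 blk=6 s=2: VC-HIT | VC [18, 30, 10]

SEQ = [MISS, L1-HIT, L1-HIT, L1-HIT, MISS, L1-HIT, L1-HIT, MISS, L1-HIT, VC-HIT, MISS, MISS, VC-HIT]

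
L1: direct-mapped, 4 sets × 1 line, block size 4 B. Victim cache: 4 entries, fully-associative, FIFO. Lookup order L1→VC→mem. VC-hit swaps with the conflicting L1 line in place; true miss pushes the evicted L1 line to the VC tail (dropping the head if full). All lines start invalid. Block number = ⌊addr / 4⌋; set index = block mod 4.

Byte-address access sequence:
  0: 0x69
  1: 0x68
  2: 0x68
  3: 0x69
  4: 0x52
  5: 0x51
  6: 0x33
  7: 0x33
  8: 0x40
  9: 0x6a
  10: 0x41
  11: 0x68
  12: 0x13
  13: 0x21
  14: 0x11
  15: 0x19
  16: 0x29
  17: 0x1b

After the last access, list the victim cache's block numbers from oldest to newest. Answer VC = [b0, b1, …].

0: 0x69 (blk 26, set 2) → MISS  vc=[]
1: 0x68 (blk 26, set 2) → L1-HIT  vc=[]
2: 0x68 (blk 26, set 2) → L1-HIT  vc=[]
3: 0x69 (blk 26, set 2) → L1-HIT  vc=[]
4: 0x52 (blk 20, set 0) → MISS  vc=[]
5: 0x51 (blk 20, set 0) → L1-HIT  vc=[]
6: 0x33 (blk 12, set 0) → MISS  vc=[20]
7: 0x33 (blk 12, set 0) → L1-HIT  vc=[20]
8: 0x40 (blk 16, set 0) → MISS  vc=[20, 12]
9: 0x6a (blk 26, set 2) → L1-HIT  vc=[20, 12]
10: 0x41 (blk 16, set 0) → L1-HIT  vc=[20, 12]
11: 0x68 (blk 26, set 2) → L1-HIT  vc=[20, 12]
12: 0x13 (blk 4, set 0) → MISS  vc=[20, 12, 16]
13: 0x21 (blk 8, set 0) → MISS  vc=[20, 12, 16, 4]
14: 0x11 (blk 4, set 0) → VC-HIT  vc=[20, 12, 16, 8]
15: 0x19 (blk 6, set 2) → MISS  vc=[12, 16, 8, 26]
16: 0x29 (blk 10, set 2) → MISS  vc=[16, 8, 26, 6]
17: 0x1b (blk 6, set 2) → VC-HIT  vc=[16, 8, 26, 10]

VC = [16, 8, 26, 10]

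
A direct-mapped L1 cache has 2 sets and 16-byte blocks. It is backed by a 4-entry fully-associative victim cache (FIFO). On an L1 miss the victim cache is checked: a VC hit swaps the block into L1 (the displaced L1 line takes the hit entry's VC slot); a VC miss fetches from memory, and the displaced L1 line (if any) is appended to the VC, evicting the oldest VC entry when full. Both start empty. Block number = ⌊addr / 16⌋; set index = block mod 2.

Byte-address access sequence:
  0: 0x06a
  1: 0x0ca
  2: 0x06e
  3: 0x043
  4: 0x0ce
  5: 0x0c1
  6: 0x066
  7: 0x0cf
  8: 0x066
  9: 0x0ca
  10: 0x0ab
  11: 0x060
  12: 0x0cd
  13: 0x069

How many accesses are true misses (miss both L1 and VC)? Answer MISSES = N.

MISSES = 4

  [0] addr=0x6a blk=6 s=0: MISS | VC []
  [1] addr=0xca blk=12 s=0: MISS | VC [6]
  [2] addr=0x6e blk=6 s=0: VC-HIT | VC [12]
  [3] addr=0x43 blk=4 s=0: MISS | VC [12, 6]
  [4] addr=0xce blk=12 s=0: VC-HIT | VC [4, 6]
  [5] addr=0xc1 blk=12 s=0: L1-HIT | VC [4, 6]
  [6] addr=0x66 blk=6 s=0: VC-HIT | VC [4, 12]
  [7] addr=0xcf blk=12 s=0: VC-HIT | VC [4, 6]
  [8] addr=0x66 blk=6 s=0: VC-HIT | VC [4, 12]
  [9] addr=0xca blk=12 s=0: VC-HIT | VC [4, 6]
  [10] addr=0xab blk=10 s=0: MISS | VC [4, 6, 12]
  [11] addr=0x60 blk=6 s=0: VC-HIT | VC [4, 10, 12]
  [12] addr=0xcd blk=12 s=0: VC-HIT | VC [4, 10, 6]
  [13] addr=0x69 blk=6 s=0: VC-HIT | VC [4, 10, 12]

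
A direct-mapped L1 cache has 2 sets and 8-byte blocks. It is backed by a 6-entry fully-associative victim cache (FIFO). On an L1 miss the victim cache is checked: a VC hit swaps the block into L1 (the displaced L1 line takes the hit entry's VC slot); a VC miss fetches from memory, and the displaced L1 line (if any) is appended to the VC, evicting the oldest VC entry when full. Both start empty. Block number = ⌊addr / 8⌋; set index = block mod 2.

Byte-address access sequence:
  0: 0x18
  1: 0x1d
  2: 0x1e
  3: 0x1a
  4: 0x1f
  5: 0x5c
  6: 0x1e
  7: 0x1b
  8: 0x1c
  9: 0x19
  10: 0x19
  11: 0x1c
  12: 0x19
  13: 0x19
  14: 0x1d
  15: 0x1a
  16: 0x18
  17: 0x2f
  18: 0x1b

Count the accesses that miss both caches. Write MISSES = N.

0: 0x18 (blk 3, set 1) → MISS  vc=[]
1: 0x1d (blk 3, set 1) → L1-HIT  vc=[]
2: 0x1e (blk 3, set 1) → L1-HIT  vc=[]
3: 0x1a (blk 3, set 1) → L1-HIT  vc=[]
4: 0x1f (blk 3, set 1) → L1-HIT  vc=[]
5: 0x5c (blk 11, set 1) → MISS  vc=[3]
6: 0x1e (blk 3, set 1) → VC-HIT  vc=[11]
7: 0x1b (blk 3, set 1) → L1-HIT  vc=[11]
8: 0x1c (blk 3, set 1) → L1-HIT  vc=[11]
9: 0x19 (blk 3, set 1) → L1-HIT  vc=[11]
10: 0x19 (blk 3, set 1) → L1-HIT  vc=[11]
11: 0x1c (blk 3, set 1) → L1-HIT  vc=[11]
12: 0x19 (blk 3, set 1) → L1-HIT  vc=[11]
13: 0x19 (blk 3, set 1) → L1-HIT  vc=[11]
14: 0x1d (blk 3, set 1) → L1-HIT  vc=[11]
15: 0x1a (blk 3, set 1) → L1-HIT  vc=[11]
16: 0x18 (blk 3, set 1) → L1-HIT  vc=[11]
17: 0x2f (blk 5, set 1) → MISS  vc=[11, 3]
18: 0x1b (blk 3, set 1) → VC-HIT  vc=[11, 5]

MISSES = 3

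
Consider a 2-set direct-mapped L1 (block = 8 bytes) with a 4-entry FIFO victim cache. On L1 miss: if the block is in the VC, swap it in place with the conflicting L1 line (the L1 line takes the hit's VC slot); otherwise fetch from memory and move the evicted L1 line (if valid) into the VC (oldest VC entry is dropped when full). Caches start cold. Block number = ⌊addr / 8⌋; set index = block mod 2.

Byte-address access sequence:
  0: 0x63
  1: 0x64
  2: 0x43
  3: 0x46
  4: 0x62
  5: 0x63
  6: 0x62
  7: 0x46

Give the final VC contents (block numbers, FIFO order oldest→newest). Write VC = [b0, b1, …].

  [0] addr=0x63 blk=12 s=0: MISS | VC []
  [1] addr=0x64 blk=12 s=0: L1-HIT | VC []
  [2] addr=0x43 blk=8 s=0: MISS | VC [12]
  [3] addr=0x46 blk=8 s=0: L1-HIT | VC [12]
  [4] addr=0x62 blk=12 s=0: VC-HIT | VC [8]
  [5] addr=0x63 blk=12 s=0: L1-HIT | VC [8]
  [6] addr=0x62 blk=12 s=0: L1-HIT | VC [8]
  [7] addr=0x46 blk=8 s=0: VC-HIT | VC [12]

VC = [12]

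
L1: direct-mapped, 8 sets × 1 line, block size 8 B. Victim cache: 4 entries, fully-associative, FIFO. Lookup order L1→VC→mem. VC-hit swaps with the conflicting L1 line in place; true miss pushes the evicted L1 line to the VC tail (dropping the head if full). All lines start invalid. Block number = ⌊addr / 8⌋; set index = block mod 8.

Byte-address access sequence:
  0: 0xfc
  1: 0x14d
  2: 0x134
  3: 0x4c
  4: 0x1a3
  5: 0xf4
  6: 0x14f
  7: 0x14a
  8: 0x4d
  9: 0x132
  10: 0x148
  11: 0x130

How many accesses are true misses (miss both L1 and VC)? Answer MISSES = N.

  [0] addr=0xfc blk=31 s=7: MISS | VC []
  [1] addr=0x14d blk=41 s=1: MISS | VC []
  [2] addr=0x134 blk=38 s=6: MISS | VC []
  [3] addr=0x4c blk=9 s=1: MISS | VC [41]
  [4] addr=0x1a3 blk=52 s=4: MISS | VC [41]
  [5] addr=0xf4 blk=30 s=6: MISS | VC [41, 38]
  [6] addr=0x14f blk=41 s=1: VC-HIT | VC [9, 38]
  [7] addr=0x14a blk=41 s=1: L1-HIT | VC [9, 38]
  [8] addr=0x4d blk=9 s=1: VC-HIT | VC [41, 38]
  [9] addr=0x132 blk=38 s=6: VC-HIT | VC [41, 30]
  [10] addr=0x148 blk=41 s=1: VC-HIT | VC [9, 30]
  [11] addr=0x130 blk=38 s=6: L1-HIT | VC [9, 30]

MISSES = 6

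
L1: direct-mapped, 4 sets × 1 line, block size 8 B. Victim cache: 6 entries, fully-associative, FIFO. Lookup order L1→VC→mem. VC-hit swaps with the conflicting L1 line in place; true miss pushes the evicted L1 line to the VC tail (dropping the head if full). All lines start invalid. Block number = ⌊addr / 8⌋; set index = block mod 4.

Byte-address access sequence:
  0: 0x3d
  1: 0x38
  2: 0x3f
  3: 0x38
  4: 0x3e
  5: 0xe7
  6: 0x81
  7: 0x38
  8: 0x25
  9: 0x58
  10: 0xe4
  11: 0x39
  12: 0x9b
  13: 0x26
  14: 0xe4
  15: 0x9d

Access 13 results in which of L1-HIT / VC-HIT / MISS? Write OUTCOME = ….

  [0] addr=0x3d blk=7 s=3: MISS | VC []
  [1] addr=0x38 blk=7 s=3: L1-HIT | VC []
  [2] addr=0x3f blk=7 s=3: L1-HIT | VC []
  [3] addr=0x38 blk=7 s=3: L1-HIT | VC []
  [4] addr=0x3e blk=7 s=3: L1-HIT | VC []
  [5] addr=0xe7 blk=28 s=0: MISS | VC []
  [6] addr=0x81 blk=16 s=0: MISS | VC [28]
  [7] addr=0x38 blk=7 s=3: L1-HIT | VC [28]
  [8] addr=0x25 blk=4 s=0: MISS | VC [28, 16]
  [9] addr=0x58 blk=11 s=3: MISS | VC [28, 16, 7]
  [10] addr=0xe4 blk=28 s=0: VC-HIT | VC [4, 16, 7]
  [11] addr=0x39 blk=7 s=3: VC-HIT | VC [4, 16, 11]
  [12] addr=0x9b blk=19 s=3: MISS | VC [4, 16, 11, 7]
  [13] addr=0x26 blk=4 s=0: VC-HIT | VC [28, 16, 11, 7]
  [14] addr=0xe4 blk=28 s=0: VC-HIT | VC [4, 16, 11, 7]
  [15] addr=0x9d blk=19 s=3: L1-HIT | VC [4, 16, 11, 7]

OUTCOME = VC-HIT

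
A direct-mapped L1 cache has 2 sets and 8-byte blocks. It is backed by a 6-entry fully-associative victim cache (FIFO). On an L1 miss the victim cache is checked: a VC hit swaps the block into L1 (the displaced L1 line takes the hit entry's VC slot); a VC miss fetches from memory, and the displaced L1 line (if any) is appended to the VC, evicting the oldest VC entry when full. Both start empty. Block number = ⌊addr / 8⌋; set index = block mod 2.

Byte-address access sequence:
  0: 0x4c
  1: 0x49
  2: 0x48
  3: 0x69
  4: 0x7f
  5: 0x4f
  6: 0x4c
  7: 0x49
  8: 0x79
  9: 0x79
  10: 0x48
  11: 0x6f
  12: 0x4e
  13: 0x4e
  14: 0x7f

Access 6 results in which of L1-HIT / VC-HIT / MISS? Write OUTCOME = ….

0: 0x4c (blk 9, set 1) → MISS  vc=[]
1: 0x49 (blk 9, set 1) → L1-HIT  vc=[]
2: 0x48 (blk 9, set 1) → L1-HIT  vc=[]
3: 0x69 (blk 13, set 1) → MISS  vc=[9]
4: 0x7f (blk 15, set 1) → MISS  vc=[9, 13]
5: 0x4f (blk 9, set 1) → VC-HIT  vc=[15, 13]
6: 0x4c (blk 9, set 1) → L1-HIT  vc=[15, 13]
7: 0x49 (blk 9, set 1) → L1-HIT  vc=[15, 13]
8: 0x79 (blk 15, set 1) → VC-HIT  vc=[9, 13]
9: 0x79 (blk 15, set 1) → L1-HIT  vc=[9, 13]
10: 0x48 (blk 9, set 1) → VC-HIT  vc=[15, 13]
11: 0x6f (blk 13, set 1) → VC-HIT  vc=[15, 9]
12: 0x4e (blk 9, set 1) → VC-HIT  vc=[15, 13]
13: 0x4e (blk 9, set 1) → L1-HIT  vc=[15, 13]
14: 0x7f (blk 15, set 1) → VC-HIT  vc=[9, 13]

OUTCOME = L1-HIT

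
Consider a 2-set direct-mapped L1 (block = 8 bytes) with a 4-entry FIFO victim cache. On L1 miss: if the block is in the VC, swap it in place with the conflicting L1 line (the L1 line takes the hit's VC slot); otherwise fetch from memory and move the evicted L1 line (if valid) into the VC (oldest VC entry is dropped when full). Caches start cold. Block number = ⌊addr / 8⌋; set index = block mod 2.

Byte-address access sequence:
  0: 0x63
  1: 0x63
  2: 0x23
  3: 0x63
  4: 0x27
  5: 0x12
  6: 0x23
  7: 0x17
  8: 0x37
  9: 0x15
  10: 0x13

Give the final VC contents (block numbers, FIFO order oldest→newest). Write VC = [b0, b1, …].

#0 0x63→b12/s0 MISS; vc=[]
#1 0x63→b12/s0 L1-HIT; vc=[]
#2 0x23→b4/s0 MISS; vc=[12]
#3 0x63→b12/s0 VC-HIT; vc=[4]
#4 0x27→b4/s0 VC-HIT; vc=[12]
#5 0x12→b2/s0 MISS; vc=[12,4]
#6 0x23→b4/s0 VC-HIT; vc=[12,2]
#7 0x17→b2/s0 VC-HIT; vc=[12,4]
#8 0x37→b6/s0 MISS; vc=[12,4,2]
#9 0x15→b2/s0 VC-HIT; vc=[12,4,6]
#10 0x13→b2/s0 L1-HIT; vc=[12,4,6]

VC = [12, 4, 6]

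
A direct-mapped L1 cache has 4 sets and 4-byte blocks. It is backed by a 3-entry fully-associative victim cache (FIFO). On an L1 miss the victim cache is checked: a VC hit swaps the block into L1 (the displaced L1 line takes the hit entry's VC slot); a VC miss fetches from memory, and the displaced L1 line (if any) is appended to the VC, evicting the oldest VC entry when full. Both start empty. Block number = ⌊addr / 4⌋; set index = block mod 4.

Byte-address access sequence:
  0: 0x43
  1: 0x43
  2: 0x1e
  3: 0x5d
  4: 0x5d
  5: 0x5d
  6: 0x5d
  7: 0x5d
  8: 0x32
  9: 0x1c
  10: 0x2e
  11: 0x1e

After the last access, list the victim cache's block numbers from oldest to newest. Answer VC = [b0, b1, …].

VC = [23, 16, 11]

  [0] addr=0x43 blk=16 s=0: MISS | VC []
  [1] addr=0x43 blk=16 s=0: L1-HIT | VC []
  [2] addr=0x1e blk=7 s=3: MISS | VC []
  [3] addr=0x5d blk=23 s=3: MISS | VC [7]
  [4] addr=0x5d blk=23 s=3: L1-HIT | VC [7]
  [5] addr=0x5d blk=23 s=3: L1-HIT | VC [7]
  [6] addr=0x5d blk=23 s=3: L1-HIT | VC [7]
  [7] addr=0x5d blk=23 s=3: L1-HIT | VC [7]
  [8] addr=0x32 blk=12 s=0: MISS | VC [7, 16]
  [9] addr=0x1c blk=7 s=3: VC-HIT | VC [23, 16]
  [10] addr=0x2e blk=11 s=3: MISS | VC [23, 16, 7]
  [11] addr=0x1e blk=7 s=3: VC-HIT | VC [23, 16, 11]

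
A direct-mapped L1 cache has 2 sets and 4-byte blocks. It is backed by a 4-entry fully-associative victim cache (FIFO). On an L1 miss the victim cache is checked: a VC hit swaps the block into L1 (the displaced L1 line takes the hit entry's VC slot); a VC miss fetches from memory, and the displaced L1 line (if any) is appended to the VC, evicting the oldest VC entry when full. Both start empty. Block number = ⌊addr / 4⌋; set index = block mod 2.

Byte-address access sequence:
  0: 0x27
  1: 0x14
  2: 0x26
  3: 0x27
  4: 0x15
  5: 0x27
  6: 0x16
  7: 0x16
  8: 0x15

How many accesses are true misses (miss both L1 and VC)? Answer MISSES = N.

MISSES = 2

  [0] addr=0x27 blk=9 s=1: MISS | VC []
  [1] addr=0x14 blk=5 s=1: MISS | VC [9]
  [2] addr=0x26 blk=9 s=1: VC-HIT | VC [5]
  [3] addr=0x27 blk=9 s=1: L1-HIT | VC [5]
  [4] addr=0x15 blk=5 s=1: VC-HIT | VC [9]
  [5] addr=0x27 blk=9 s=1: VC-HIT | VC [5]
  [6] addr=0x16 blk=5 s=1: VC-HIT | VC [9]
  [7] addr=0x16 blk=5 s=1: L1-HIT | VC [9]
  [8] addr=0x15 blk=5 s=1: L1-HIT | VC [9]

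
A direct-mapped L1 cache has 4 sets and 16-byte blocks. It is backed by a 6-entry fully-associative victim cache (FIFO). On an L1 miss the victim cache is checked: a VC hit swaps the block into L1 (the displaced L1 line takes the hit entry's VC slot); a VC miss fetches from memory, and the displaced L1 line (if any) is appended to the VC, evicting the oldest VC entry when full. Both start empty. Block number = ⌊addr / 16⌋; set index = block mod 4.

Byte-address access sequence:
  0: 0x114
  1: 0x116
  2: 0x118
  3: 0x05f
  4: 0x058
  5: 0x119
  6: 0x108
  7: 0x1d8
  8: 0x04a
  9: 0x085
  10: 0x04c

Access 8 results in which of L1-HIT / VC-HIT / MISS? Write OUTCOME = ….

  [0] addr=0x114 blk=17 s=1: MISS | VC []
  [1] addr=0x116 blk=17 s=1: L1-HIT | VC []
  [2] addr=0x118 blk=17 s=1: L1-HIT | VC []
  [3] addr=0x5f blk=5 s=1: MISS | VC [17]
  [4] addr=0x58 blk=5 s=1: L1-HIT | VC [17]
  [5] addr=0x119 blk=17 s=1: VC-HIT | VC [5]
  [6] addr=0x108 blk=16 s=0: MISS | VC [5]
  [7] addr=0x1d8 blk=29 s=1: MISS | VC [5, 17]
  [8] addr=0x4a blk=4 s=0: MISS | VC [5, 17, 16]
  [9] addr=0x85 blk=8 s=0: MISS | VC [5, 17, 16, 4]
  [10] addr=0x4c blk=4 s=0: VC-HIT | VC [5, 17, 16, 8]

OUTCOME = MISS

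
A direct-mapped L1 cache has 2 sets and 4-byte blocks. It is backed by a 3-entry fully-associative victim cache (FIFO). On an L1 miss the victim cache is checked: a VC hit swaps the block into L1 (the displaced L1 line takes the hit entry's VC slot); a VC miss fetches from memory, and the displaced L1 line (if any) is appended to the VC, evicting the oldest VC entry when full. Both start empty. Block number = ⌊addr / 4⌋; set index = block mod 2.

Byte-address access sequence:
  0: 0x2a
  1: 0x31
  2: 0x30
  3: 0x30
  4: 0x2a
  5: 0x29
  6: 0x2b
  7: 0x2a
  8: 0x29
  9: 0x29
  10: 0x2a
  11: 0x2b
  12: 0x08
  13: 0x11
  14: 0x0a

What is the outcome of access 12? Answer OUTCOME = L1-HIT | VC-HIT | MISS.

OUTCOME = MISS

0: 0x2a (blk 10, set 0) → MISS  vc=[]
1: 0x31 (blk 12, set 0) → MISS  vc=[10]
2: 0x30 (blk 12, set 0) → L1-HIT  vc=[10]
3: 0x30 (blk 12, set 0) → L1-HIT  vc=[10]
4: 0x2a (blk 10, set 0) → VC-HIT  vc=[12]
5: 0x29 (blk 10, set 0) → L1-HIT  vc=[12]
6: 0x2b (blk 10, set 0) → L1-HIT  vc=[12]
7: 0x2a (blk 10, set 0) → L1-HIT  vc=[12]
8: 0x29 (blk 10, set 0) → L1-HIT  vc=[12]
9: 0x29 (blk 10, set 0) → L1-HIT  vc=[12]
10: 0x2a (blk 10, set 0) → L1-HIT  vc=[12]
11: 0x2b (blk 10, set 0) → L1-HIT  vc=[12]
12: 0x8 (blk 2, set 0) → MISS  vc=[12, 10]
13: 0x11 (blk 4, set 0) → MISS  vc=[12, 10, 2]
14: 0xa (blk 2, set 0) → VC-HIT  vc=[12, 10, 4]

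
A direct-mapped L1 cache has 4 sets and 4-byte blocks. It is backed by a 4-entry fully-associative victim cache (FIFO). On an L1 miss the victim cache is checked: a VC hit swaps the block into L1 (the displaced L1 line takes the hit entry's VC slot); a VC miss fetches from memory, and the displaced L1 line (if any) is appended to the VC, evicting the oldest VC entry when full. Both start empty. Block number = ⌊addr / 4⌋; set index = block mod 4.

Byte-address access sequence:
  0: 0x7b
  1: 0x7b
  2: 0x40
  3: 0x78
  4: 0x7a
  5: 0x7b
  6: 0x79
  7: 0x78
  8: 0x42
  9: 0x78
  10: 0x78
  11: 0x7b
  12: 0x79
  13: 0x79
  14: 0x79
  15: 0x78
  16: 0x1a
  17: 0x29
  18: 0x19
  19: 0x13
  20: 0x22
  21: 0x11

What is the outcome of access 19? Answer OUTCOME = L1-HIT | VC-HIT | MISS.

OUTCOME = MISS

  [0] addr=0x7b blk=30 s=2: MISS | VC []
  [1] addr=0x7b blk=30 s=2: L1-HIT | VC []
  [2] addr=0x40 blk=16 s=0: MISS | VC []
  [3] addr=0x78 blk=30 s=2: L1-HIT | VC []
  [4] addr=0x7a blk=30 s=2: L1-HIT | VC []
  [5] addr=0x7b blk=30 s=2: L1-HIT | VC []
  [6] addr=0x79 blk=30 s=2: L1-HIT | VC []
  [7] addr=0x78 blk=30 s=2: L1-HIT | VC []
  [8] addr=0x42 blk=16 s=0: L1-HIT | VC []
  [9] addr=0x78 blk=30 s=2: L1-HIT | VC []
  [10] addr=0x78 blk=30 s=2: L1-HIT | VC []
  [11] addr=0x7b blk=30 s=2: L1-HIT | VC []
  [12] addr=0x79 blk=30 s=2: L1-HIT | VC []
  [13] addr=0x79 blk=30 s=2: L1-HIT | VC []
  [14] addr=0x79 blk=30 s=2: L1-HIT | VC []
  [15] addr=0x78 blk=30 s=2: L1-HIT | VC []
  [16] addr=0x1a blk=6 s=2: MISS | VC [30]
  [17] addr=0x29 blk=10 s=2: MISS | VC [30, 6]
  [18] addr=0x19 blk=6 s=2: VC-HIT | VC [30, 10]
  [19] addr=0x13 blk=4 s=0: MISS | VC [30, 10, 16]
  [20] addr=0x22 blk=8 s=0: MISS | VC [30, 10, 16, 4]
  [21] addr=0x11 blk=4 s=0: VC-HIT | VC [30, 10, 16, 8]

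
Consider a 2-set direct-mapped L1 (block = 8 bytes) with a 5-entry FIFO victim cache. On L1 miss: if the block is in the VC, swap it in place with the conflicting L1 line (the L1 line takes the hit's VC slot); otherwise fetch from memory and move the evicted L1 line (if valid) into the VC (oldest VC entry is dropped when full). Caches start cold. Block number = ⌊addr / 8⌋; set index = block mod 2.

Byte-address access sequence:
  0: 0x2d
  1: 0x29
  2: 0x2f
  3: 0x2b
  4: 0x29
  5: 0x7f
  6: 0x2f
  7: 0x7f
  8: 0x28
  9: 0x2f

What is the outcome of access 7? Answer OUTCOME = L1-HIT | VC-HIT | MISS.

OUTCOME = VC-HIT

#0 0x2d→b5/s1 MISS; vc=[]
#1 0x29→b5/s1 L1-HIT; vc=[]
#2 0x2f→b5/s1 L1-HIT; vc=[]
#3 0x2b→b5/s1 L1-HIT; vc=[]
#4 0x29→b5/s1 L1-HIT; vc=[]
#5 0x7f→b15/s1 MISS; vc=[5]
#6 0x2f→b5/s1 VC-HIT; vc=[15]
#7 0x7f→b15/s1 VC-HIT; vc=[5]
#8 0x28→b5/s1 VC-HIT; vc=[15]
#9 0x2f→b5/s1 L1-HIT; vc=[15]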